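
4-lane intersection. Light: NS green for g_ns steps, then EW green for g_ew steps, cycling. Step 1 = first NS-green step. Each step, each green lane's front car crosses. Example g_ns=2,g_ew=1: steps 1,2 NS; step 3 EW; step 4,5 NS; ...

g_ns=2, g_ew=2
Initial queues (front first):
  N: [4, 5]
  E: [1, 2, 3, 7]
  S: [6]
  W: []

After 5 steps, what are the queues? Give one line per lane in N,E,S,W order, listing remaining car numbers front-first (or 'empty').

Step 1 [NS]: N:car4-GO,E:wait,S:car6-GO,W:wait | queues: N=1 E=4 S=0 W=0
Step 2 [NS]: N:car5-GO,E:wait,S:empty,W:wait | queues: N=0 E=4 S=0 W=0
Step 3 [EW]: N:wait,E:car1-GO,S:wait,W:empty | queues: N=0 E=3 S=0 W=0
Step 4 [EW]: N:wait,E:car2-GO,S:wait,W:empty | queues: N=0 E=2 S=0 W=0
Step 5 [NS]: N:empty,E:wait,S:empty,W:wait | queues: N=0 E=2 S=0 W=0

N: empty
E: 3 7
S: empty
W: empty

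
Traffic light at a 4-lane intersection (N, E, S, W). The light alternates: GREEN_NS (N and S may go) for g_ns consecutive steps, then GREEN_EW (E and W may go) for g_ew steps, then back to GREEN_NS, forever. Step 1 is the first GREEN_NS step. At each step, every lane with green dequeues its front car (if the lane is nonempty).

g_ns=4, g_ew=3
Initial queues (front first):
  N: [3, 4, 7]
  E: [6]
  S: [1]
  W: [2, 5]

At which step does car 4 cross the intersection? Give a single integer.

Step 1 [NS]: N:car3-GO,E:wait,S:car1-GO,W:wait | queues: N=2 E=1 S=0 W=2
Step 2 [NS]: N:car4-GO,E:wait,S:empty,W:wait | queues: N=1 E=1 S=0 W=2
Step 3 [NS]: N:car7-GO,E:wait,S:empty,W:wait | queues: N=0 E=1 S=0 W=2
Step 4 [NS]: N:empty,E:wait,S:empty,W:wait | queues: N=0 E=1 S=0 W=2
Step 5 [EW]: N:wait,E:car6-GO,S:wait,W:car2-GO | queues: N=0 E=0 S=0 W=1
Step 6 [EW]: N:wait,E:empty,S:wait,W:car5-GO | queues: N=0 E=0 S=0 W=0
Car 4 crosses at step 2

2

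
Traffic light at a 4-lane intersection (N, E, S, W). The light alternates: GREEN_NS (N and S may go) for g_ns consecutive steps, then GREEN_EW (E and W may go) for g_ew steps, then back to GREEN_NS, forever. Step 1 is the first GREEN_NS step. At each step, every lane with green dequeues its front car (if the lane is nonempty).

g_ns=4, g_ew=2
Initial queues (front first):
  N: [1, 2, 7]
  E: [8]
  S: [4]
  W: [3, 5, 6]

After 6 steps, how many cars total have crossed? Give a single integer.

Answer: 7

Derivation:
Step 1 [NS]: N:car1-GO,E:wait,S:car4-GO,W:wait | queues: N=2 E=1 S=0 W=3
Step 2 [NS]: N:car2-GO,E:wait,S:empty,W:wait | queues: N=1 E=1 S=0 W=3
Step 3 [NS]: N:car7-GO,E:wait,S:empty,W:wait | queues: N=0 E=1 S=0 W=3
Step 4 [NS]: N:empty,E:wait,S:empty,W:wait | queues: N=0 E=1 S=0 W=3
Step 5 [EW]: N:wait,E:car8-GO,S:wait,W:car3-GO | queues: N=0 E=0 S=0 W=2
Step 6 [EW]: N:wait,E:empty,S:wait,W:car5-GO | queues: N=0 E=0 S=0 W=1
Cars crossed by step 6: 7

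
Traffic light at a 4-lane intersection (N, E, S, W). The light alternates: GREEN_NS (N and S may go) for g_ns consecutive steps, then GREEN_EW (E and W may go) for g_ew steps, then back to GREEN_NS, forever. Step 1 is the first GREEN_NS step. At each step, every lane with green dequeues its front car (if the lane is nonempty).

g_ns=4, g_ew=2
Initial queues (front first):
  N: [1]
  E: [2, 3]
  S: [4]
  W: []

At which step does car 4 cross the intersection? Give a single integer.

Step 1 [NS]: N:car1-GO,E:wait,S:car4-GO,W:wait | queues: N=0 E=2 S=0 W=0
Step 2 [NS]: N:empty,E:wait,S:empty,W:wait | queues: N=0 E=2 S=0 W=0
Step 3 [NS]: N:empty,E:wait,S:empty,W:wait | queues: N=0 E=2 S=0 W=0
Step 4 [NS]: N:empty,E:wait,S:empty,W:wait | queues: N=0 E=2 S=0 W=0
Step 5 [EW]: N:wait,E:car2-GO,S:wait,W:empty | queues: N=0 E=1 S=0 W=0
Step 6 [EW]: N:wait,E:car3-GO,S:wait,W:empty | queues: N=0 E=0 S=0 W=0
Car 4 crosses at step 1

1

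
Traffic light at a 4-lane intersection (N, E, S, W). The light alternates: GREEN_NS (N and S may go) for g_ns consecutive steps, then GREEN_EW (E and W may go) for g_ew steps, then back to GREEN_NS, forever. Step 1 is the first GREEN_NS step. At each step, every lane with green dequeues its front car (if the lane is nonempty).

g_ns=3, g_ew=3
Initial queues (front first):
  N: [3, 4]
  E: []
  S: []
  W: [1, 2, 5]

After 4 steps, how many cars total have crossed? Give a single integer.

Step 1 [NS]: N:car3-GO,E:wait,S:empty,W:wait | queues: N=1 E=0 S=0 W=3
Step 2 [NS]: N:car4-GO,E:wait,S:empty,W:wait | queues: N=0 E=0 S=0 W=3
Step 3 [NS]: N:empty,E:wait,S:empty,W:wait | queues: N=0 E=0 S=0 W=3
Step 4 [EW]: N:wait,E:empty,S:wait,W:car1-GO | queues: N=0 E=0 S=0 W=2
Cars crossed by step 4: 3

Answer: 3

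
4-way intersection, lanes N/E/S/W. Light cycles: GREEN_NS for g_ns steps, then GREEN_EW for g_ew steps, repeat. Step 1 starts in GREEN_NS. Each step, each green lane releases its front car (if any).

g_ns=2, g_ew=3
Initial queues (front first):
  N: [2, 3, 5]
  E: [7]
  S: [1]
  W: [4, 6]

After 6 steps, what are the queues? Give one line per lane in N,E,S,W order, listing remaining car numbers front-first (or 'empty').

Step 1 [NS]: N:car2-GO,E:wait,S:car1-GO,W:wait | queues: N=2 E=1 S=0 W=2
Step 2 [NS]: N:car3-GO,E:wait,S:empty,W:wait | queues: N=1 E=1 S=0 W=2
Step 3 [EW]: N:wait,E:car7-GO,S:wait,W:car4-GO | queues: N=1 E=0 S=0 W=1
Step 4 [EW]: N:wait,E:empty,S:wait,W:car6-GO | queues: N=1 E=0 S=0 W=0
Step 5 [EW]: N:wait,E:empty,S:wait,W:empty | queues: N=1 E=0 S=0 W=0
Step 6 [NS]: N:car5-GO,E:wait,S:empty,W:wait | queues: N=0 E=0 S=0 W=0

N: empty
E: empty
S: empty
W: empty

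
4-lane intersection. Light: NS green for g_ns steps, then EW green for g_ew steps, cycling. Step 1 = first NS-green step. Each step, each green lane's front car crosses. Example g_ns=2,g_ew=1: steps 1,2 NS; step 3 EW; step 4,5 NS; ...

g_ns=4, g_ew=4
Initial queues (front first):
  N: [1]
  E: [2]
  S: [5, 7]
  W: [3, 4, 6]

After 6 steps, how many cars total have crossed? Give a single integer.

Step 1 [NS]: N:car1-GO,E:wait,S:car5-GO,W:wait | queues: N=0 E=1 S=1 W=3
Step 2 [NS]: N:empty,E:wait,S:car7-GO,W:wait | queues: N=0 E=1 S=0 W=3
Step 3 [NS]: N:empty,E:wait,S:empty,W:wait | queues: N=0 E=1 S=0 W=3
Step 4 [NS]: N:empty,E:wait,S:empty,W:wait | queues: N=0 E=1 S=0 W=3
Step 5 [EW]: N:wait,E:car2-GO,S:wait,W:car3-GO | queues: N=0 E=0 S=0 W=2
Step 6 [EW]: N:wait,E:empty,S:wait,W:car4-GO | queues: N=0 E=0 S=0 W=1
Cars crossed by step 6: 6

Answer: 6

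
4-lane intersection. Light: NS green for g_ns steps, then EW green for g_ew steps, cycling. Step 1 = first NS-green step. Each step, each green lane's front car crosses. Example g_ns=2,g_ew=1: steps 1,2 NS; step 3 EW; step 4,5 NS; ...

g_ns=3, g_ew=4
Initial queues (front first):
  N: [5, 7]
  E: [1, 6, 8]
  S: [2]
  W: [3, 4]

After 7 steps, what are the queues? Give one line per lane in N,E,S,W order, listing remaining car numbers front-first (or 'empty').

Step 1 [NS]: N:car5-GO,E:wait,S:car2-GO,W:wait | queues: N=1 E=3 S=0 W=2
Step 2 [NS]: N:car7-GO,E:wait,S:empty,W:wait | queues: N=0 E=3 S=0 W=2
Step 3 [NS]: N:empty,E:wait,S:empty,W:wait | queues: N=0 E=3 S=0 W=2
Step 4 [EW]: N:wait,E:car1-GO,S:wait,W:car3-GO | queues: N=0 E=2 S=0 W=1
Step 5 [EW]: N:wait,E:car6-GO,S:wait,W:car4-GO | queues: N=0 E=1 S=0 W=0
Step 6 [EW]: N:wait,E:car8-GO,S:wait,W:empty | queues: N=0 E=0 S=0 W=0

N: empty
E: empty
S: empty
W: empty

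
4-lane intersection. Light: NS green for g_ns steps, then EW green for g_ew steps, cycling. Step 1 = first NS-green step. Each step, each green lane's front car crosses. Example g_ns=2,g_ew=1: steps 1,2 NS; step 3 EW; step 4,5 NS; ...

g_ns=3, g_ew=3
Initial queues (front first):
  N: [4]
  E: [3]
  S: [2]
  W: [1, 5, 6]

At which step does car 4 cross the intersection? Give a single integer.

Step 1 [NS]: N:car4-GO,E:wait,S:car2-GO,W:wait | queues: N=0 E=1 S=0 W=3
Step 2 [NS]: N:empty,E:wait,S:empty,W:wait | queues: N=0 E=1 S=0 W=3
Step 3 [NS]: N:empty,E:wait,S:empty,W:wait | queues: N=0 E=1 S=0 W=3
Step 4 [EW]: N:wait,E:car3-GO,S:wait,W:car1-GO | queues: N=0 E=0 S=0 W=2
Step 5 [EW]: N:wait,E:empty,S:wait,W:car5-GO | queues: N=0 E=0 S=0 W=1
Step 6 [EW]: N:wait,E:empty,S:wait,W:car6-GO | queues: N=0 E=0 S=0 W=0
Car 4 crosses at step 1

1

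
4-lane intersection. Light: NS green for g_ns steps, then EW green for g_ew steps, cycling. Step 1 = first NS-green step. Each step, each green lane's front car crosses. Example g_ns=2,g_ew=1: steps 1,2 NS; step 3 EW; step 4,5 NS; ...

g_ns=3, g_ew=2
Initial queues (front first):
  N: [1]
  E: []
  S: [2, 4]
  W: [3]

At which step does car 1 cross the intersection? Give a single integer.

Step 1 [NS]: N:car1-GO,E:wait,S:car2-GO,W:wait | queues: N=0 E=0 S=1 W=1
Step 2 [NS]: N:empty,E:wait,S:car4-GO,W:wait | queues: N=0 E=0 S=0 W=1
Step 3 [NS]: N:empty,E:wait,S:empty,W:wait | queues: N=0 E=0 S=0 W=1
Step 4 [EW]: N:wait,E:empty,S:wait,W:car3-GO | queues: N=0 E=0 S=0 W=0
Car 1 crosses at step 1

1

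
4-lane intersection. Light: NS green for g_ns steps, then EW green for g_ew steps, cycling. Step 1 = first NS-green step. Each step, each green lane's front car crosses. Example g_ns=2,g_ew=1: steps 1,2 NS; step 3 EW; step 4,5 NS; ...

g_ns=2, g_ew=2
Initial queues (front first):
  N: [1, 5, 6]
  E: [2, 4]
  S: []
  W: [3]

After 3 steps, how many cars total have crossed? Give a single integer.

Answer: 4

Derivation:
Step 1 [NS]: N:car1-GO,E:wait,S:empty,W:wait | queues: N=2 E=2 S=0 W=1
Step 2 [NS]: N:car5-GO,E:wait,S:empty,W:wait | queues: N=1 E=2 S=0 W=1
Step 3 [EW]: N:wait,E:car2-GO,S:wait,W:car3-GO | queues: N=1 E=1 S=0 W=0
Cars crossed by step 3: 4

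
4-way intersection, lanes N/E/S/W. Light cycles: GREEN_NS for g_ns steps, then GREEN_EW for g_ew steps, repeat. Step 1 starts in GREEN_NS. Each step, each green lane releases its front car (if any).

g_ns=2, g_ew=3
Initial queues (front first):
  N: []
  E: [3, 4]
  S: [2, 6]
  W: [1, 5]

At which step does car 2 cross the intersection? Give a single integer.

Step 1 [NS]: N:empty,E:wait,S:car2-GO,W:wait | queues: N=0 E=2 S=1 W=2
Step 2 [NS]: N:empty,E:wait,S:car6-GO,W:wait | queues: N=0 E=2 S=0 W=2
Step 3 [EW]: N:wait,E:car3-GO,S:wait,W:car1-GO | queues: N=0 E=1 S=0 W=1
Step 4 [EW]: N:wait,E:car4-GO,S:wait,W:car5-GO | queues: N=0 E=0 S=0 W=0
Car 2 crosses at step 1

1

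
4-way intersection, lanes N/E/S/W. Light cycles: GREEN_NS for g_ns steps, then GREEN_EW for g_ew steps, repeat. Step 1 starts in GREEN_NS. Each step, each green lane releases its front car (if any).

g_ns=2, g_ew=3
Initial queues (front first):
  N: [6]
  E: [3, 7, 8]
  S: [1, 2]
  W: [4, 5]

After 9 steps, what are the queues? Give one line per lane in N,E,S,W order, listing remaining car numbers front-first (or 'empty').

Step 1 [NS]: N:car6-GO,E:wait,S:car1-GO,W:wait | queues: N=0 E=3 S=1 W=2
Step 2 [NS]: N:empty,E:wait,S:car2-GO,W:wait | queues: N=0 E=3 S=0 W=2
Step 3 [EW]: N:wait,E:car3-GO,S:wait,W:car4-GO | queues: N=0 E=2 S=0 W=1
Step 4 [EW]: N:wait,E:car7-GO,S:wait,W:car5-GO | queues: N=0 E=1 S=0 W=0
Step 5 [EW]: N:wait,E:car8-GO,S:wait,W:empty | queues: N=0 E=0 S=0 W=0

N: empty
E: empty
S: empty
W: empty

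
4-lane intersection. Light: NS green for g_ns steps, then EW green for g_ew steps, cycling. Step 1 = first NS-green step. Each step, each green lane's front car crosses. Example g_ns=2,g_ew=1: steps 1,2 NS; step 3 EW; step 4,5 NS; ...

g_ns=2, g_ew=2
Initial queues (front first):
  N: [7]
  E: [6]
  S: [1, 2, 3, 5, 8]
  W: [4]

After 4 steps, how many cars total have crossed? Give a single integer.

Answer: 5

Derivation:
Step 1 [NS]: N:car7-GO,E:wait,S:car1-GO,W:wait | queues: N=0 E=1 S=4 W=1
Step 2 [NS]: N:empty,E:wait,S:car2-GO,W:wait | queues: N=0 E=1 S=3 W=1
Step 3 [EW]: N:wait,E:car6-GO,S:wait,W:car4-GO | queues: N=0 E=0 S=3 W=0
Step 4 [EW]: N:wait,E:empty,S:wait,W:empty | queues: N=0 E=0 S=3 W=0
Cars crossed by step 4: 5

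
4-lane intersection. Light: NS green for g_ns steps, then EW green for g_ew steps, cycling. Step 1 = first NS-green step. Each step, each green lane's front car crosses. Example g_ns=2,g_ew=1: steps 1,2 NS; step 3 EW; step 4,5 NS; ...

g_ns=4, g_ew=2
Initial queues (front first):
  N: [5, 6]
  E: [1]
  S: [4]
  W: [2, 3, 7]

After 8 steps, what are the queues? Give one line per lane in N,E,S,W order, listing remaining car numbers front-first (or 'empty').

Step 1 [NS]: N:car5-GO,E:wait,S:car4-GO,W:wait | queues: N=1 E=1 S=0 W=3
Step 2 [NS]: N:car6-GO,E:wait,S:empty,W:wait | queues: N=0 E=1 S=0 W=3
Step 3 [NS]: N:empty,E:wait,S:empty,W:wait | queues: N=0 E=1 S=0 W=3
Step 4 [NS]: N:empty,E:wait,S:empty,W:wait | queues: N=0 E=1 S=0 W=3
Step 5 [EW]: N:wait,E:car1-GO,S:wait,W:car2-GO | queues: N=0 E=0 S=0 W=2
Step 6 [EW]: N:wait,E:empty,S:wait,W:car3-GO | queues: N=0 E=0 S=0 W=1
Step 7 [NS]: N:empty,E:wait,S:empty,W:wait | queues: N=0 E=0 S=0 W=1
Step 8 [NS]: N:empty,E:wait,S:empty,W:wait | queues: N=0 E=0 S=0 W=1

N: empty
E: empty
S: empty
W: 7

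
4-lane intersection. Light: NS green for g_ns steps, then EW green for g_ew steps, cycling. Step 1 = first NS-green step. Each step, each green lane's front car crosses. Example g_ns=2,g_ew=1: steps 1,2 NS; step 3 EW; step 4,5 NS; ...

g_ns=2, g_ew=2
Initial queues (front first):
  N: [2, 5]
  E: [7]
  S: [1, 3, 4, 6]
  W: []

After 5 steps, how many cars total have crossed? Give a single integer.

Step 1 [NS]: N:car2-GO,E:wait,S:car1-GO,W:wait | queues: N=1 E=1 S=3 W=0
Step 2 [NS]: N:car5-GO,E:wait,S:car3-GO,W:wait | queues: N=0 E=1 S=2 W=0
Step 3 [EW]: N:wait,E:car7-GO,S:wait,W:empty | queues: N=0 E=0 S=2 W=0
Step 4 [EW]: N:wait,E:empty,S:wait,W:empty | queues: N=0 E=0 S=2 W=0
Step 5 [NS]: N:empty,E:wait,S:car4-GO,W:wait | queues: N=0 E=0 S=1 W=0
Cars crossed by step 5: 6

Answer: 6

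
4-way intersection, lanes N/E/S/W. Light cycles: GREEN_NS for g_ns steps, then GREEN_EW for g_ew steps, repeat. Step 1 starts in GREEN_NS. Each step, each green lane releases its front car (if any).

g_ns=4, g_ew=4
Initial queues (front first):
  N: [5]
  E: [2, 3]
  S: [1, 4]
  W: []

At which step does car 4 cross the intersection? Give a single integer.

Step 1 [NS]: N:car5-GO,E:wait,S:car1-GO,W:wait | queues: N=0 E=2 S=1 W=0
Step 2 [NS]: N:empty,E:wait,S:car4-GO,W:wait | queues: N=0 E=2 S=0 W=0
Step 3 [NS]: N:empty,E:wait,S:empty,W:wait | queues: N=0 E=2 S=0 W=0
Step 4 [NS]: N:empty,E:wait,S:empty,W:wait | queues: N=0 E=2 S=0 W=0
Step 5 [EW]: N:wait,E:car2-GO,S:wait,W:empty | queues: N=0 E=1 S=0 W=0
Step 6 [EW]: N:wait,E:car3-GO,S:wait,W:empty | queues: N=0 E=0 S=0 W=0
Car 4 crosses at step 2

2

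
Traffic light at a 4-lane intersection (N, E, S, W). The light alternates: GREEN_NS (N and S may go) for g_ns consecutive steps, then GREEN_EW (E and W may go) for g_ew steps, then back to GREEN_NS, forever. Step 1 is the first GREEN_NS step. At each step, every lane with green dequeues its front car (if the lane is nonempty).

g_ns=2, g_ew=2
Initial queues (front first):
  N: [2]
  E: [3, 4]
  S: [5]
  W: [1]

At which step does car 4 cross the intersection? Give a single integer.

Step 1 [NS]: N:car2-GO,E:wait,S:car5-GO,W:wait | queues: N=0 E=2 S=0 W=1
Step 2 [NS]: N:empty,E:wait,S:empty,W:wait | queues: N=0 E=2 S=0 W=1
Step 3 [EW]: N:wait,E:car3-GO,S:wait,W:car1-GO | queues: N=0 E=1 S=0 W=0
Step 4 [EW]: N:wait,E:car4-GO,S:wait,W:empty | queues: N=0 E=0 S=0 W=0
Car 4 crosses at step 4

4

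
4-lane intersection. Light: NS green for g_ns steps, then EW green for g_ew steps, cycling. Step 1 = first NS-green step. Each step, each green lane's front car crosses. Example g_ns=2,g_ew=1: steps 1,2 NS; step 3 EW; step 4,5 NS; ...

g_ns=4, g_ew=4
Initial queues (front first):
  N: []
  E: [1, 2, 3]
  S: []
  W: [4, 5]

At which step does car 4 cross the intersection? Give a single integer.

Step 1 [NS]: N:empty,E:wait,S:empty,W:wait | queues: N=0 E=3 S=0 W=2
Step 2 [NS]: N:empty,E:wait,S:empty,W:wait | queues: N=0 E=3 S=0 W=2
Step 3 [NS]: N:empty,E:wait,S:empty,W:wait | queues: N=0 E=3 S=0 W=2
Step 4 [NS]: N:empty,E:wait,S:empty,W:wait | queues: N=0 E=3 S=0 W=2
Step 5 [EW]: N:wait,E:car1-GO,S:wait,W:car4-GO | queues: N=0 E=2 S=0 W=1
Step 6 [EW]: N:wait,E:car2-GO,S:wait,W:car5-GO | queues: N=0 E=1 S=0 W=0
Step 7 [EW]: N:wait,E:car3-GO,S:wait,W:empty | queues: N=0 E=0 S=0 W=0
Car 4 crosses at step 5

5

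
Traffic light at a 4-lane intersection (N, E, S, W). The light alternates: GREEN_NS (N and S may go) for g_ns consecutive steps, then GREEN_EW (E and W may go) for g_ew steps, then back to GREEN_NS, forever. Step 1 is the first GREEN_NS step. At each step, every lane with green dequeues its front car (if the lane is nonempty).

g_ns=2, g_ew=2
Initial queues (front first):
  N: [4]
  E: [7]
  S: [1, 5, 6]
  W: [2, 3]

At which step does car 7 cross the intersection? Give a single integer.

Step 1 [NS]: N:car4-GO,E:wait,S:car1-GO,W:wait | queues: N=0 E=1 S=2 W=2
Step 2 [NS]: N:empty,E:wait,S:car5-GO,W:wait | queues: N=0 E=1 S=1 W=2
Step 3 [EW]: N:wait,E:car7-GO,S:wait,W:car2-GO | queues: N=0 E=0 S=1 W=1
Step 4 [EW]: N:wait,E:empty,S:wait,W:car3-GO | queues: N=0 E=0 S=1 W=0
Step 5 [NS]: N:empty,E:wait,S:car6-GO,W:wait | queues: N=0 E=0 S=0 W=0
Car 7 crosses at step 3

3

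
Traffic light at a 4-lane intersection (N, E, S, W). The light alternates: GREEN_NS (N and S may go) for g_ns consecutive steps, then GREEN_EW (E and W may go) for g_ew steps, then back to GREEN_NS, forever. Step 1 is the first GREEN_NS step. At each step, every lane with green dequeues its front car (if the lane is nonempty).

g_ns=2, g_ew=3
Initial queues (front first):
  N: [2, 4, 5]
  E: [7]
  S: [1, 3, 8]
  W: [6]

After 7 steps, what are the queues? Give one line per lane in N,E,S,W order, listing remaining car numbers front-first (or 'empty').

Step 1 [NS]: N:car2-GO,E:wait,S:car1-GO,W:wait | queues: N=2 E=1 S=2 W=1
Step 2 [NS]: N:car4-GO,E:wait,S:car3-GO,W:wait | queues: N=1 E=1 S=1 W=1
Step 3 [EW]: N:wait,E:car7-GO,S:wait,W:car6-GO | queues: N=1 E=0 S=1 W=0
Step 4 [EW]: N:wait,E:empty,S:wait,W:empty | queues: N=1 E=0 S=1 W=0
Step 5 [EW]: N:wait,E:empty,S:wait,W:empty | queues: N=1 E=0 S=1 W=0
Step 6 [NS]: N:car5-GO,E:wait,S:car8-GO,W:wait | queues: N=0 E=0 S=0 W=0

N: empty
E: empty
S: empty
W: empty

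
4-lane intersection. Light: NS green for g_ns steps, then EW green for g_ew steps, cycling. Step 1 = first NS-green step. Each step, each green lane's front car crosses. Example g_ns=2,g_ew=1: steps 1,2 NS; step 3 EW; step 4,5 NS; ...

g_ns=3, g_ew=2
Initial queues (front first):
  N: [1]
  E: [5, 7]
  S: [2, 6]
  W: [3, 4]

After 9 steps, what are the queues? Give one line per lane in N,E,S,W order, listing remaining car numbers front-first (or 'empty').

Step 1 [NS]: N:car1-GO,E:wait,S:car2-GO,W:wait | queues: N=0 E=2 S=1 W=2
Step 2 [NS]: N:empty,E:wait,S:car6-GO,W:wait | queues: N=0 E=2 S=0 W=2
Step 3 [NS]: N:empty,E:wait,S:empty,W:wait | queues: N=0 E=2 S=0 W=2
Step 4 [EW]: N:wait,E:car5-GO,S:wait,W:car3-GO | queues: N=0 E=1 S=0 W=1
Step 5 [EW]: N:wait,E:car7-GO,S:wait,W:car4-GO | queues: N=0 E=0 S=0 W=0

N: empty
E: empty
S: empty
W: empty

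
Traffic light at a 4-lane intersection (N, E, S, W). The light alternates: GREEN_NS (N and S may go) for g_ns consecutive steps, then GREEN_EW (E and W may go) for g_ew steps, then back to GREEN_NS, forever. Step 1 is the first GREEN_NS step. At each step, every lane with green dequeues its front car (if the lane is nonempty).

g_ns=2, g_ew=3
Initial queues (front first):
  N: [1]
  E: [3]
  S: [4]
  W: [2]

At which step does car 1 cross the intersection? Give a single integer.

Step 1 [NS]: N:car1-GO,E:wait,S:car4-GO,W:wait | queues: N=0 E=1 S=0 W=1
Step 2 [NS]: N:empty,E:wait,S:empty,W:wait | queues: N=0 E=1 S=0 W=1
Step 3 [EW]: N:wait,E:car3-GO,S:wait,W:car2-GO | queues: N=0 E=0 S=0 W=0
Car 1 crosses at step 1

1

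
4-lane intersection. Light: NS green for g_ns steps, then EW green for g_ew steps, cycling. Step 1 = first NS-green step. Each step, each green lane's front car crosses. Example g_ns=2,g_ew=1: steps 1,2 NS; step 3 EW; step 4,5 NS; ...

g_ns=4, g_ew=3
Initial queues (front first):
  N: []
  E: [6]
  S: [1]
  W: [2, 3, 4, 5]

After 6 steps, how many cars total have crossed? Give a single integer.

Step 1 [NS]: N:empty,E:wait,S:car1-GO,W:wait | queues: N=0 E=1 S=0 W=4
Step 2 [NS]: N:empty,E:wait,S:empty,W:wait | queues: N=0 E=1 S=0 W=4
Step 3 [NS]: N:empty,E:wait,S:empty,W:wait | queues: N=0 E=1 S=0 W=4
Step 4 [NS]: N:empty,E:wait,S:empty,W:wait | queues: N=0 E=1 S=0 W=4
Step 5 [EW]: N:wait,E:car6-GO,S:wait,W:car2-GO | queues: N=0 E=0 S=0 W=3
Step 6 [EW]: N:wait,E:empty,S:wait,W:car3-GO | queues: N=0 E=0 S=0 W=2
Cars crossed by step 6: 4

Answer: 4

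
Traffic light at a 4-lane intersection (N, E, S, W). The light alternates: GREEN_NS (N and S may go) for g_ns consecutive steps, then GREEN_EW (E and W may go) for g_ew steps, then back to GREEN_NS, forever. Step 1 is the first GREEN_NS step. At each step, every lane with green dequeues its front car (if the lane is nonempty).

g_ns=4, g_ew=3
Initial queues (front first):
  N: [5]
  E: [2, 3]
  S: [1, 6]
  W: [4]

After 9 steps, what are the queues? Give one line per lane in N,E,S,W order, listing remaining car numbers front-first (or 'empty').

Step 1 [NS]: N:car5-GO,E:wait,S:car1-GO,W:wait | queues: N=0 E=2 S=1 W=1
Step 2 [NS]: N:empty,E:wait,S:car6-GO,W:wait | queues: N=0 E=2 S=0 W=1
Step 3 [NS]: N:empty,E:wait,S:empty,W:wait | queues: N=0 E=2 S=0 W=1
Step 4 [NS]: N:empty,E:wait,S:empty,W:wait | queues: N=0 E=2 S=0 W=1
Step 5 [EW]: N:wait,E:car2-GO,S:wait,W:car4-GO | queues: N=0 E=1 S=0 W=0
Step 6 [EW]: N:wait,E:car3-GO,S:wait,W:empty | queues: N=0 E=0 S=0 W=0

N: empty
E: empty
S: empty
W: empty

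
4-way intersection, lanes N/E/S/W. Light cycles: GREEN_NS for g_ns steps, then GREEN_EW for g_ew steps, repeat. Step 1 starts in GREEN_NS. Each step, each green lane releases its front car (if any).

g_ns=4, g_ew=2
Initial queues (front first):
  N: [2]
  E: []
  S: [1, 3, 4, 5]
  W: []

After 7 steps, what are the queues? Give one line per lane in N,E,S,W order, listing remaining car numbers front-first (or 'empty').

Step 1 [NS]: N:car2-GO,E:wait,S:car1-GO,W:wait | queues: N=0 E=0 S=3 W=0
Step 2 [NS]: N:empty,E:wait,S:car3-GO,W:wait | queues: N=0 E=0 S=2 W=0
Step 3 [NS]: N:empty,E:wait,S:car4-GO,W:wait | queues: N=0 E=0 S=1 W=0
Step 4 [NS]: N:empty,E:wait,S:car5-GO,W:wait | queues: N=0 E=0 S=0 W=0

N: empty
E: empty
S: empty
W: empty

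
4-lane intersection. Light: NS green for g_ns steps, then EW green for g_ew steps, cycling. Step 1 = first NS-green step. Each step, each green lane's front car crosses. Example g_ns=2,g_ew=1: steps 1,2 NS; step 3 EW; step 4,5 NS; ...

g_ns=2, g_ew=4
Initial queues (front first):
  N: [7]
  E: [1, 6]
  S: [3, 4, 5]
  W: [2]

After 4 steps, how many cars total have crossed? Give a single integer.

Answer: 6

Derivation:
Step 1 [NS]: N:car7-GO,E:wait,S:car3-GO,W:wait | queues: N=0 E=2 S=2 W=1
Step 2 [NS]: N:empty,E:wait,S:car4-GO,W:wait | queues: N=0 E=2 S=1 W=1
Step 3 [EW]: N:wait,E:car1-GO,S:wait,W:car2-GO | queues: N=0 E=1 S=1 W=0
Step 4 [EW]: N:wait,E:car6-GO,S:wait,W:empty | queues: N=0 E=0 S=1 W=0
Cars crossed by step 4: 6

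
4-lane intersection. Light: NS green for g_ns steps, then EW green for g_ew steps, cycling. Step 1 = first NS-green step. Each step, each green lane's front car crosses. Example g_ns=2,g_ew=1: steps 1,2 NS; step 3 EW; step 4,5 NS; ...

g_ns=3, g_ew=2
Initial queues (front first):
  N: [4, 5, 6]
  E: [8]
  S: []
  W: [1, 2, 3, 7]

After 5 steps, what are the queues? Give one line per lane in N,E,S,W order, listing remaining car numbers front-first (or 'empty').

Step 1 [NS]: N:car4-GO,E:wait,S:empty,W:wait | queues: N=2 E=1 S=0 W=4
Step 2 [NS]: N:car5-GO,E:wait,S:empty,W:wait | queues: N=1 E=1 S=0 W=4
Step 3 [NS]: N:car6-GO,E:wait,S:empty,W:wait | queues: N=0 E=1 S=0 W=4
Step 4 [EW]: N:wait,E:car8-GO,S:wait,W:car1-GO | queues: N=0 E=0 S=0 W=3
Step 5 [EW]: N:wait,E:empty,S:wait,W:car2-GO | queues: N=0 E=0 S=0 W=2

N: empty
E: empty
S: empty
W: 3 7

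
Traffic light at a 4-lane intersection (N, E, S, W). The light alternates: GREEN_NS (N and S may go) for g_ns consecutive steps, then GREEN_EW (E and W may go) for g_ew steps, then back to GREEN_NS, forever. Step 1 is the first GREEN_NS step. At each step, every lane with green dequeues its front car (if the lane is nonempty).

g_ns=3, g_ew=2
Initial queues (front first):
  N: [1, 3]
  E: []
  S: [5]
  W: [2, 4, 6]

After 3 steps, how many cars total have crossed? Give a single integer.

Answer: 3

Derivation:
Step 1 [NS]: N:car1-GO,E:wait,S:car5-GO,W:wait | queues: N=1 E=0 S=0 W=3
Step 2 [NS]: N:car3-GO,E:wait,S:empty,W:wait | queues: N=0 E=0 S=0 W=3
Step 3 [NS]: N:empty,E:wait,S:empty,W:wait | queues: N=0 E=0 S=0 W=3
Cars crossed by step 3: 3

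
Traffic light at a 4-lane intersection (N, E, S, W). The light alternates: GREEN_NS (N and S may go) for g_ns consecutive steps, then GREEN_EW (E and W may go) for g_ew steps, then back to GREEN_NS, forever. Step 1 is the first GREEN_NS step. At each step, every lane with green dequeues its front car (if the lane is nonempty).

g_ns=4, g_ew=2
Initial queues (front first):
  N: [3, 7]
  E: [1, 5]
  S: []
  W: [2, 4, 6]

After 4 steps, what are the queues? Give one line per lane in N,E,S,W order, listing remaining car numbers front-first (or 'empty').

Step 1 [NS]: N:car3-GO,E:wait,S:empty,W:wait | queues: N=1 E=2 S=0 W=3
Step 2 [NS]: N:car7-GO,E:wait,S:empty,W:wait | queues: N=0 E=2 S=0 W=3
Step 3 [NS]: N:empty,E:wait,S:empty,W:wait | queues: N=0 E=2 S=0 W=3
Step 4 [NS]: N:empty,E:wait,S:empty,W:wait | queues: N=0 E=2 S=0 W=3

N: empty
E: 1 5
S: empty
W: 2 4 6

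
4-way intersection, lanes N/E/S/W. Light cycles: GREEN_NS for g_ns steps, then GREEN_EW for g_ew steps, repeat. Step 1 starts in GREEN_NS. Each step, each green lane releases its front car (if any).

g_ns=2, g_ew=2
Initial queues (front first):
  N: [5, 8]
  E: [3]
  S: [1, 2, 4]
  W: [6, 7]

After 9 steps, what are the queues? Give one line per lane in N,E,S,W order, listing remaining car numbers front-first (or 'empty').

Step 1 [NS]: N:car5-GO,E:wait,S:car1-GO,W:wait | queues: N=1 E=1 S=2 W=2
Step 2 [NS]: N:car8-GO,E:wait,S:car2-GO,W:wait | queues: N=0 E=1 S=1 W=2
Step 3 [EW]: N:wait,E:car3-GO,S:wait,W:car6-GO | queues: N=0 E=0 S=1 W=1
Step 4 [EW]: N:wait,E:empty,S:wait,W:car7-GO | queues: N=0 E=0 S=1 W=0
Step 5 [NS]: N:empty,E:wait,S:car4-GO,W:wait | queues: N=0 E=0 S=0 W=0

N: empty
E: empty
S: empty
W: empty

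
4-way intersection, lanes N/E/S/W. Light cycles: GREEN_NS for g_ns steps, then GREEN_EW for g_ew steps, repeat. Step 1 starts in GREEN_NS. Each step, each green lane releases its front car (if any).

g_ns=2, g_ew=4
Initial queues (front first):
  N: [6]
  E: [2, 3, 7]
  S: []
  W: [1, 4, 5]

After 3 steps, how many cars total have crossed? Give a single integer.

Answer: 3

Derivation:
Step 1 [NS]: N:car6-GO,E:wait,S:empty,W:wait | queues: N=0 E=3 S=0 W=3
Step 2 [NS]: N:empty,E:wait,S:empty,W:wait | queues: N=0 E=3 S=0 W=3
Step 3 [EW]: N:wait,E:car2-GO,S:wait,W:car1-GO | queues: N=0 E=2 S=0 W=2
Cars crossed by step 3: 3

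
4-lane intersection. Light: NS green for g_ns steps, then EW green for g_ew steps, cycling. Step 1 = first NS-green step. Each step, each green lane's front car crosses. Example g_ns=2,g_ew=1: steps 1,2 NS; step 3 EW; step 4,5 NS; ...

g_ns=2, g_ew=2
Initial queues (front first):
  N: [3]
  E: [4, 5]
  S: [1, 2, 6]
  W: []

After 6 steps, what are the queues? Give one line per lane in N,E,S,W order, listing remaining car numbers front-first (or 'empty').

Step 1 [NS]: N:car3-GO,E:wait,S:car1-GO,W:wait | queues: N=0 E=2 S=2 W=0
Step 2 [NS]: N:empty,E:wait,S:car2-GO,W:wait | queues: N=0 E=2 S=1 W=0
Step 3 [EW]: N:wait,E:car4-GO,S:wait,W:empty | queues: N=0 E=1 S=1 W=0
Step 4 [EW]: N:wait,E:car5-GO,S:wait,W:empty | queues: N=0 E=0 S=1 W=0
Step 5 [NS]: N:empty,E:wait,S:car6-GO,W:wait | queues: N=0 E=0 S=0 W=0

N: empty
E: empty
S: empty
W: empty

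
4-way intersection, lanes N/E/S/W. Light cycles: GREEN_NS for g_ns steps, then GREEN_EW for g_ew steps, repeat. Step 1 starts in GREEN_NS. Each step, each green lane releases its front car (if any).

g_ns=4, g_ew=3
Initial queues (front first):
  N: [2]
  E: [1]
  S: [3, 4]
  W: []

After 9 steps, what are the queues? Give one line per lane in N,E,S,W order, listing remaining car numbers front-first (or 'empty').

Step 1 [NS]: N:car2-GO,E:wait,S:car3-GO,W:wait | queues: N=0 E=1 S=1 W=0
Step 2 [NS]: N:empty,E:wait,S:car4-GO,W:wait | queues: N=0 E=1 S=0 W=0
Step 3 [NS]: N:empty,E:wait,S:empty,W:wait | queues: N=0 E=1 S=0 W=0
Step 4 [NS]: N:empty,E:wait,S:empty,W:wait | queues: N=0 E=1 S=0 W=0
Step 5 [EW]: N:wait,E:car1-GO,S:wait,W:empty | queues: N=0 E=0 S=0 W=0

N: empty
E: empty
S: empty
W: empty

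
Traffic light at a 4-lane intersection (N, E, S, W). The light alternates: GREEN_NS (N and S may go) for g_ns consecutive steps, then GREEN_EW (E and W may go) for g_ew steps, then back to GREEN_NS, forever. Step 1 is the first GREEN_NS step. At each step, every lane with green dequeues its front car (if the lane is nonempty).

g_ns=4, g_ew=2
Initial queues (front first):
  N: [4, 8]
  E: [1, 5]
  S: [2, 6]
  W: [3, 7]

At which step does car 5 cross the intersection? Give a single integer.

Step 1 [NS]: N:car4-GO,E:wait,S:car2-GO,W:wait | queues: N=1 E=2 S=1 W=2
Step 2 [NS]: N:car8-GO,E:wait,S:car6-GO,W:wait | queues: N=0 E=2 S=0 W=2
Step 3 [NS]: N:empty,E:wait,S:empty,W:wait | queues: N=0 E=2 S=0 W=2
Step 4 [NS]: N:empty,E:wait,S:empty,W:wait | queues: N=0 E=2 S=0 W=2
Step 5 [EW]: N:wait,E:car1-GO,S:wait,W:car3-GO | queues: N=0 E=1 S=0 W=1
Step 6 [EW]: N:wait,E:car5-GO,S:wait,W:car7-GO | queues: N=0 E=0 S=0 W=0
Car 5 crosses at step 6

6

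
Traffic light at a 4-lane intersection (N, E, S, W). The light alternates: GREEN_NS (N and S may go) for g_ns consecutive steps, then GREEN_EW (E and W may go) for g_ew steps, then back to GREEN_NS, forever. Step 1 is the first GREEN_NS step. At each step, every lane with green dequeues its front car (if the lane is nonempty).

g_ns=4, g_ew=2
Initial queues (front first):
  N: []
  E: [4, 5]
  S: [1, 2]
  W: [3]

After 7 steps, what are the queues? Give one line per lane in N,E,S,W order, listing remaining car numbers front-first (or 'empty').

Step 1 [NS]: N:empty,E:wait,S:car1-GO,W:wait | queues: N=0 E=2 S=1 W=1
Step 2 [NS]: N:empty,E:wait,S:car2-GO,W:wait | queues: N=0 E=2 S=0 W=1
Step 3 [NS]: N:empty,E:wait,S:empty,W:wait | queues: N=0 E=2 S=0 W=1
Step 4 [NS]: N:empty,E:wait,S:empty,W:wait | queues: N=0 E=2 S=0 W=1
Step 5 [EW]: N:wait,E:car4-GO,S:wait,W:car3-GO | queues: N=0 E=1 S=0 W=0
Step 6 [EW]: N:wait,E:car5-GO,S:wait,W:empty | queues: N=0 E=0 S=0 W=0

N: empty
E: empty
S: empty
W: empty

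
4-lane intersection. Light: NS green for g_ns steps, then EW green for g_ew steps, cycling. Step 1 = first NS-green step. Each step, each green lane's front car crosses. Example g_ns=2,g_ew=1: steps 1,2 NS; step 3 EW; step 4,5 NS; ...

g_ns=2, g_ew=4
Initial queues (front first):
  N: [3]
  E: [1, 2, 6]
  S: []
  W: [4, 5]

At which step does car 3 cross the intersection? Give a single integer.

Step 1 [NS]: N:car3-GO,E:wait,S:empty,W:wait | queues: N=0 E=3 S=0 W=2
Step 2 [NS]: N:empty,E:wait,S:empty,W:wait | queues: N=0 E=3 S=0 W=2
Step 3 [EW]: N:wait,E:car1-GO,S:wait,W:car4-GO | queues: N=0 E=2 S=0 W=1
Step 4 [EW]: N:wait,E:car2-GO,S:wait,W:car5-GO | queues: N=0 E=1 S=0 W=0
Step 5 [EW]: N:wait,E:car6-GO,S:wait,W:empty | queues: N=0 E=0 S=0 W=0
Car 3 crosses at step 1

1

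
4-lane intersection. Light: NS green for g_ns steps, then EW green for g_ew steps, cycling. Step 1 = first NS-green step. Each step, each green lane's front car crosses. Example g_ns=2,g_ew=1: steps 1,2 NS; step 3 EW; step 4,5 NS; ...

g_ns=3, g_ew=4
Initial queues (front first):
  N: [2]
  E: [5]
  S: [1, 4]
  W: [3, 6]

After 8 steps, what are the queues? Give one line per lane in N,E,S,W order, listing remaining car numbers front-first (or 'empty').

Step 1 [NS]: N:car2-GO,E:wait,S:car1-GO,W:wait | queues: N=0 E=1 S=1 W=2
Step 2 [NS]: N:empty,E:wait,S:car4-GO,W:wait | queues: N=0 E=1 S=0 W=2
Step 3 [NS]: N:empty,E:wait,S:empty,W:wait | queues: N=0 E=1 S=0 W=2
Step 4 [EW]: N:wait,E:car5-GO,S:wait,W:car3-GO | queues: N=0 E=0 S=0 W=1
Step 5 [EW]: N:wait,E:empty,S:wait,W:car6-GO | queues: N=0 E=0 S=0 W=0

N: empty
E: empty
S: empty
W: empty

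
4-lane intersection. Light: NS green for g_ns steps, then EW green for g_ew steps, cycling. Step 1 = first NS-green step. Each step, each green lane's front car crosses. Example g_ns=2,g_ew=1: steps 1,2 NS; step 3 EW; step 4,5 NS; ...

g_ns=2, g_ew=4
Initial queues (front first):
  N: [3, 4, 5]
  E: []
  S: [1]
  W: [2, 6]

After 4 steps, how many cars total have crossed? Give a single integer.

Answer: 5

Derivation:
Step 1 [NS]: N:car3-GO,E:wait,S:car1-GO,W:wait | queues: N=2 E=0 S=0 W=2
Step 2 [NS]: N:car4-GO,E:wait,S:empty,W:wait | queues: N=1 E=0 S=0 W=2
Step 3 [EW]: N:wait,E:empty,S:wait,W:car2-GO | queues: N=1 E=0 S=0 W=1
Step 4 [EW]: N:wait,E:empty,S:wait,W:car6-GO | queues: N=1 E=0 S=0 W=0
Cars crossed by step 4: 5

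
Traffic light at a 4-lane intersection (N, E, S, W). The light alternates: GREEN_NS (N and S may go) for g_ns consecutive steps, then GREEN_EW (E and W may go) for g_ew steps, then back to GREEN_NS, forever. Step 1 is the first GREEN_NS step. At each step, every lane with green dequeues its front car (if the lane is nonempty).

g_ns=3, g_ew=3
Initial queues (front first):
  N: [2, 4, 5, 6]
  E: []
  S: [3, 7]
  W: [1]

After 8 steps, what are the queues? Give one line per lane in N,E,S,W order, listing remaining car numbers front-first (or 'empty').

Step 1 [NS]: N:car2-GO,E:wait,S:car3-GO,W:wait | queues: N=3 E=0 S=1 W=1
Step 2 [NS]: N:car4-GO,E:wait,S:car7-GO,W:wait | queues: N=2 E=0 S=0 W=1
Step 3 [NS]: N:car5-GO,E:wait,S:empty,W:wait | queues: N=1 E=0 S=0 W=1
Step 4 [EW]: N:wait,E:empty,S:wait,W:car1-GO | queues: N=1 E=0 S=0 W=0
Step 5 [EW]: N:wait,E:empty,S:wait,W:empty | queues: N=1 E=0 S=0 W=0
Step 6 [EW]: N:wait,E:empty,S:wait,W:empty | queues: N=1 E=0 S=0 W=0
Step 7 [NS]: N:car6-GO,E:wait,S:empty,W:wait | queues: N=0 E=0 S=0 W=0

N: empty
E: empty
S: empty
W: empty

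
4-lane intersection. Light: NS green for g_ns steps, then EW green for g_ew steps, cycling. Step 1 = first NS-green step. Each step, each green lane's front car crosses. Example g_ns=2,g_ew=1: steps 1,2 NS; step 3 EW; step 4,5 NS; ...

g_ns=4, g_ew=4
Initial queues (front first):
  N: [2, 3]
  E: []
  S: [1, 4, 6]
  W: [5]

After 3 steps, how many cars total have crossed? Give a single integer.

Answer: 5

Derivation:
Step 1 [NS]: N:car2-GO,E:wait,S:car1-GO,W:wait | queues: N=1 E=0 S=2 W=1
Step 2 [NS]: N:car3-GO,E:wait,S:car4-GO,W:wait | queues: N=0 E=0 S=1 W=1
Step 3 [NS]: N:empty,E:wait,S:car6-GO,W:wait | queues: N=0 E=0 S=0 W=1
Cars crossed by step 3: 5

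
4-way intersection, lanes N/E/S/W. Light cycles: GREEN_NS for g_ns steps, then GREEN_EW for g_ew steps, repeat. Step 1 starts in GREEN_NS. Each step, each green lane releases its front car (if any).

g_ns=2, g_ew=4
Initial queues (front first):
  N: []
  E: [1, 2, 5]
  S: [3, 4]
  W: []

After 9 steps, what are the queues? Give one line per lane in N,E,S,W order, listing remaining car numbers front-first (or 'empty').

Step 1 [NS]: N:empty,E:wait,S:car3-GO,W:wait | queues: N=0 E=3 S=1 W=0
Step 2 [NS]: N:empty,E:wait,S:car4-GO,W:wait | queues: N=0 E=3 S=0 W=0
Step 3 [EW]: N:wait,E:car1-GO,S:wait,W:empty | queues: N=0 E=2 S=0 W=0
Step 4 [EW]: N:wait,E:car2-GO,S:wait,W:empty | queues: N=0 E=1 S=0 W=0
Step 5 [EW]: N:wait,E:car5-GO,S:wait,W:empty | queues: N=0 E=0 S=0 W=0

N: empty
E: empty
S: empty
W: empty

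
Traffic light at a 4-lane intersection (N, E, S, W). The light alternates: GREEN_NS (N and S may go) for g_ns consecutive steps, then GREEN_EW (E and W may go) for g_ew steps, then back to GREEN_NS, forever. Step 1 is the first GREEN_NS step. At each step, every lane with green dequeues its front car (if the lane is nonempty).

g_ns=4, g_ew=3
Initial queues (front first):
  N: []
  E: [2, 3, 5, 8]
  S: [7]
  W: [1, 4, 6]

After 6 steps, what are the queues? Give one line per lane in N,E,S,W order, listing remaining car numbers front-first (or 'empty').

Step 1 [NS]: N:empty,E:wait,S:car7-GO,W:wait | queues: N=0 E=4 S=0 W=3
Step 2 [NS]: N:empty,E:wait,S:empty,W:wait | queues: N=0 E=4 S=0 W=3
Step 3 [NS]: N:empty,E:wait,S:empty,W:wait | queues: N=0 E=4 S=0 W=3
Step 4 [NS]: N:empty,E:wait,S:empty,W:wait | queues: N=0 E=4 S=0 W=3
Step 5 [EW]: N:wait,E:car2-GO,S:wait,W:car1-GO | queues: N=0 E=3 S=0 W=2
Step 6 [EW]: N:wait,E:car3-GO,S:wait,W:car4-GO | queues: N=0 E=2 S=0 W=1

N: empty
E: 5 8
S: empty
W: 6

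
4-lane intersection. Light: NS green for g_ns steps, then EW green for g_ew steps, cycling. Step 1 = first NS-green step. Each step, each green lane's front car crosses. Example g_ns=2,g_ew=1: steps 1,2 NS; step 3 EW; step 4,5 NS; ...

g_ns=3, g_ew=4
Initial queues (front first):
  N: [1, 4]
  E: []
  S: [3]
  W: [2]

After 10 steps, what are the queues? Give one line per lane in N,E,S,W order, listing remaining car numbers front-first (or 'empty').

Step 1 [NS]: N:car1-GO,E:wait,S:car3-GO,W:wait | queues: N=1 E=0 S=0 W=1
Step 2 [NS]: N:car4-GO,E:wait,S:empty,W:wait | queues: N=0 E=0 S=0 W=1
Step 3 [NS]: N:empty,E:wait,S:empty,W:wait | queues: N=0 E=0 S=0 W=1
Step 4 [EW]: N:wait,E:empty,S:wait,W:car2-GO | queues: N=0 E=0 S=0 W=0

N: empty
E: empty
S: empty
W: empty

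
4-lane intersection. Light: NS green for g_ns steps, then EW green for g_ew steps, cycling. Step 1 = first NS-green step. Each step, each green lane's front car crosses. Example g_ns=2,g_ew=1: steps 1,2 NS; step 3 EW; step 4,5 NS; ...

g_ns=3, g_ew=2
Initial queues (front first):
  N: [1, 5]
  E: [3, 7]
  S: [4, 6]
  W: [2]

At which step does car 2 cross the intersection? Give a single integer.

Step 1 [NS]: N:car1-GO,E:wait,S:car4-GO,W:wait | queues: N=1 E=2 S=1 W=1
Step 2 [NS]: N:car5-GO,E:wait,S:car6-GO,W:wait | queues: N=0 E=2 S=0 W=1
Step 3 [NS]: N:empty,E:wait,S:empty,W:wait | queues: N=0 E=2 S=0 W=1
Step 4 [EW]: N:wait,E:car3-GO,S:wait,W:car2-GO | queues: N=0 E=1 S=0 W=0
Step 5 [EW]: N:wait,E:car7-GO,S:wait,W:empty | queues: N=0 E=0 S=0 W=0
Car 2 crosses at step 4

4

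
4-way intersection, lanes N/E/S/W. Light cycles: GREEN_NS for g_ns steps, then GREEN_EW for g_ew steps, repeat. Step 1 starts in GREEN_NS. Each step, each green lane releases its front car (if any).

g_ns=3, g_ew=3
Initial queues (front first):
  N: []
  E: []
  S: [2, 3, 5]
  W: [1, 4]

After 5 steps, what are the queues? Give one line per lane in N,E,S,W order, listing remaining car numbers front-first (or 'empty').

Step 1 [NS]: N:empty,E:wait,S:car2-GO,W:wait | queues: N=0 E=0 S=2 W=2
Step 2 [NS]: N:empty,E:wait,S:car3-GO,W:wait | queues: N=0 E=0 S=1 W=2
Step 3 [NS]: N:empty,E:wait,S:car5-GO,W:wait | queues: N=0 E=0 S=0 W=2
Step 4 [EW]: N:wait,E:empty,S:wait,W:car1-GO | queues: N=0 E=0 S=0 W=1
Step 5 [EW]: N:wait,E:empty,S:wait,W:car4-GO | queues: N=0 E=0 S=0 W=0

N: empty
E: empty
S: empty
W: empty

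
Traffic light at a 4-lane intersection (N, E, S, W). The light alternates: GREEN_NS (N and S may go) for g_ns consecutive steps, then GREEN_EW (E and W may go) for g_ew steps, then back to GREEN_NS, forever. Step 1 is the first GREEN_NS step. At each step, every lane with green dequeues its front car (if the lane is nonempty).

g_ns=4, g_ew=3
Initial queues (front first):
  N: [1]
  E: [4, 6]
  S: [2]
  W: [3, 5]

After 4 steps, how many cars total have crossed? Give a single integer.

Step 1 [NS]: N:car1-GO,E:wait,S:car2-GO,W:wait | queues: N=0 E=2 S=0 W=2
Step 2 [NS]: N:empty,E:wait,S:empty,W:wait | queues: N=0 E=2 S=0 W=2
Step 3 [NS]: N:empty,E:wait,S:empty,W:wait | queues: N=0 E=2 S=0 W=2
Step 4 [NS]: N:empty,E:wait,S:empty,W:wait | queues: N=0 E=2 S=0 W=2
Cars crossed by step 4: 2

Answer: 2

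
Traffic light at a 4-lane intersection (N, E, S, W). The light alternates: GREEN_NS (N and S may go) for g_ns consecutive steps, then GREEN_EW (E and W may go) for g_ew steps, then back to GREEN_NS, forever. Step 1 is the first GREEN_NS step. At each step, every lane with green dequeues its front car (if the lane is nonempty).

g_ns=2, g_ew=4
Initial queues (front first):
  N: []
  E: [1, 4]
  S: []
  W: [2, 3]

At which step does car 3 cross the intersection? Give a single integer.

Step 1 [NS]: N:empty,E:wait,S:empty,W:wait | queues: N=0 E=2 S=0 W=2
Step 2 [NS]: N:empty,E:wait,S:empty,W:wait | queues: N=0 E=2 S=0 W=2
Step 3 [EW]: N:wait,E:car1-GO,S:wait,W:car2-GO | queues: N=0 E=1 S=0 W=1
Step 4 [EW]: N:wait,E:car4-GO,S:wait,W:car3-GO | queues: N=0 E=0 S=0 W=0
Car 3 crosses at step 4

4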